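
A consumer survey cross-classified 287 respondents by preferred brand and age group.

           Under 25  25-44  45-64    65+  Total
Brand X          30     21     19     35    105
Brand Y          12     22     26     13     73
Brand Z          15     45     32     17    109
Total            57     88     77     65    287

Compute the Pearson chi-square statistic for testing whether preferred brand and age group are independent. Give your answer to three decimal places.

28.182

Grand total N = 287.
Expected counts (row total × column total / N):
  Brand X, Under 25: 105×57/287 = 20.8537
  Brand X, 25-44: 105×88/287 = 32.1951
  Brand X, 45-64: 105×77/287 = 28.1707
  Brand X, 65+: 105×65/287 = 23.7805
  Brand Y, Under 25: 73×57/287 = 14.4983
  Brand Y, 25-44: 73×88/287 = 22.3833
  Brand Y, 45-64: 73×77/287 = 19.5854
  Brand Y, 65+: 73×65/287 = 16.5331
  Brand Z, Under 25: 109×57/287 = 21.6481
  Brand Z, 25-44: 109×88/287 = 33.4216
  Brand Z, 45-64: 109×77/287 = 29.2439
  Brand Z, 65+: 109×65/287 = 24.6864
Contributions (O − E)²/E:
  (30 − 20.8537)²/20.8537 = 4.0115
  (21 − 32.1951)²/32.1951 = 3.8928
  (19 − 28.1707)²/28.1707 = 2.9854
  (35 − 23.7805)²/23.7805 = 5.2933
  (12 − 14.4983)²/14.4983 = 0.4305
  (22 − 22.3833)²/22.3833 = 0.0066
  (26 − 19.5854)²/19.5854 = 2.1009
  (13 − 16.5331)²/16.5331 = 0.7550
  (15 − 21.6481)²/21.6481 = 2.0416
  (45 − 33.4216)²/33.4216 = 4.0112
  (32 − 29.2439)²/29.2439 = 0.2597
  (17 − 24.6864)²/24.6864 = 2.3933
χ² = 4.0115 + 3.8928 + 2.9854 + 5.2933 + 0.4305 + 0.0066 + 2.1009 + 0.7550 + 2.0416 + 4.0112 + 0.2597 + 2.3933 = 28.182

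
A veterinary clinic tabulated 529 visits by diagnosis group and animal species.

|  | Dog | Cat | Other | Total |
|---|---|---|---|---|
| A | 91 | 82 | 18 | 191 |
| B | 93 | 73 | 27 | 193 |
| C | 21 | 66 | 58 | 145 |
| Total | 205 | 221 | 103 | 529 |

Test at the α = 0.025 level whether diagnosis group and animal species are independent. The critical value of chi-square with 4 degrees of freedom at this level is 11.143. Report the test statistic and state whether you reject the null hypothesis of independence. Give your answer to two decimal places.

75.90; reject H₀

Grand total N = 529.
Expected counts (row total × column total / N):
  A, Dog: 191×205/529 = 74.0170
  A, Cat: 191×221/529 = 79.7940
  A, Other: 191×103/529 = 37.1890
  B, Dog: 193×205/529 = 74.7921
  B, Cat: 193×221/529 = 80.6295
  B, Other: 193×103/529 = 37.5784
  C, Dog: 145×205/529 = 56.1909
  C, Cat: 145×221/529 = 60.5766
  C, Other: 145×103/529 = 28.2325
Contributions (O − E)²/E:
  (91 − 74.0170)²/74.0170 = 3.8967
  (82 − 79.7940)²/79.7940 = 0.0610
  (18 − 37.1890)²/37.1890 = 9.9013
  (93 − 74.7921)²/74.7921 = 4.4327
  (73 − 80.6295)²/80.6295 = 0.7219
  (27 − 37.5784)²/37.5784 = 2.9778
  (21 − 56.1909)²/56.1909 = 22.0391
  (66 − 60.5766)²/60.5766 = 0.4856
  (58 − 28.2325)²/28.2325 = 31.3860
χ² = 3.8967 + 0.0610 + 9.9013 + 4.4327 + 0.7219 + 2.9778 + 22.0391 + 0.4856 + 31.3860 = 75.90
df = (3−1)(3−1) = 4. Since 75.90 > 11.143, reject the null hypothesis of independence at α = 0.025.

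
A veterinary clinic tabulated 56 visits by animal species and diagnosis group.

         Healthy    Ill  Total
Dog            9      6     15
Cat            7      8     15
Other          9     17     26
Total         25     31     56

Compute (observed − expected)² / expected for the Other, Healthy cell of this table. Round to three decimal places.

0.586

Row total (Other) = 26; column total (Healthy) = 25; N = 56.
Expected count E = 26 × 25 / 56 = 11.6071.
Contribution = (O − E)²/E = (9 − 11.6071)² / 11.6071 = 0.586.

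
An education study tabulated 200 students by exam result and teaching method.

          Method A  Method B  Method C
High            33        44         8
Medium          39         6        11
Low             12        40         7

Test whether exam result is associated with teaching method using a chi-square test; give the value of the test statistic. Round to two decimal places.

Row totals: 85, 56, 59. Column totals: 84, 90, 26. Grand total N = 200.
Expected counts (row total × column total / N):
  High, Method A: 85×84/200 = 35.700
  High, Method B: 85×90/200 = 38.250
  High, Method C: 85×26/200 = 11.050
  Medium, Method A: 56×84/200 = 23.520
  Medium, Method B: 56×90/200 = 25.200
  Medium, Method C: 56×26/200 = 7.280
  Low, Method A: 59×84/200 = 24.780
  Low, Method B: 59×90/200 = 26.550
  Low, Method C: 59×26/200 = 7.670
Contributions (O − E)²/E:
  (33 − 35.700)²/35.700 = 0.2042
  (44 − 38.250)²/38.250 = 0.8644
  (8 − 11.050)²/11.050 = 0.8419
  (39 − 23.520)²/23.520 = 10.1884
  (6 − 25.200)²/25.200 = 14.6286
  (11 − 7.280)²/7.280 = 1.9009
  (12 − 24.780)²/24.780 = 6.5911
  (40 − 26.550)²/26.550 = 6.8137
  (7 − 7.670)²/7.670 = 0.0585
χ² = 0.2042 + 0.8644 + 0.8419 + 10.1884 + 14.6286 + 1.9009 + 6.5911 + 6.8137 + 0.0585 = 42.09

42.09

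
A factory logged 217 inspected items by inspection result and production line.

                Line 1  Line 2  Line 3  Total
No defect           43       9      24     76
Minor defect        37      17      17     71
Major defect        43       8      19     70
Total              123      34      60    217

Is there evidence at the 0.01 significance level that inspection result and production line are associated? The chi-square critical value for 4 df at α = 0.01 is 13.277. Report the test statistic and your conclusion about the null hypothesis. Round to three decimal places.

5.940; fail to reject H₀

Grand total N = 217.
Expected counts (row total × column total / N):
  No defect, Line 1: 76×123/217 = 43.0783
  No defect, Line 2: 76×34/217 = 11.9078
  No defect, Line 3: 76×60/217 = 21.0138
  Minor defect, Line 1: 71×123/217 = 40.2442
  Minor defect, Line 2: 71×34/217 = 11.1244
  Minor defect, Line 3: 71×60/217 = 19.6313
  Major defect, Line 1: 70×123/217 = 39.6774
  Major defect, Line 2: 70×34/217 = 10.9677
  Major defect, Line 3: 70×60/217 = 19.3548
Contributions (O − E)²/E:
  (43 − 43.0783)²/43.0783 = 0.0001
  (9 − 11.9078)²/11.9078 = 0.7101
  (24 − 21.0138)²/21.0138 = 0.4244
  (37 − 40.2442)²/40.2442 = 0.2615
  (17 − 11.1244)²/11.1244 = 3.1033
  (17 − 19.6313)²/19.6313 = 0.3527
  (43 − 39.6774)²/39.6774 = 0.2782
  (8 − 10.9677)²/10.9677 = 0.8030
  (19 − 19.3548)²/19.3548 = 0.0065
χ² = 0.0001 + 0.7101 + 0.4244 + 0.2615 + 3.1033 + 0.3527 + 0.2782 + 0.8030 + 0.0065 = 5.940
df = (3−1)(3−1) = 4. Since 5.940 < 13.277, fail to reject the null hypothesis of independence at α = 0.01.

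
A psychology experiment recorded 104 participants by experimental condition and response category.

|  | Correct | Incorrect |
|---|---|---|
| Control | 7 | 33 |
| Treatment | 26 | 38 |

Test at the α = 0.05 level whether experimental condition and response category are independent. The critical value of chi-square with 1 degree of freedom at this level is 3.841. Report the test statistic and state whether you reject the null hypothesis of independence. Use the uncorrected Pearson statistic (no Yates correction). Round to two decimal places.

Row totals: 40, 64. Column totals: 33, 71. Grand total N = 104.
Expected counts (row total × column total / N):
  Control, Correct: 40×33/104 = 12.692
  Control, Incorrect: 40×71/104 = 27.308
  Treatment, Correct: 64×33/104 = 20.308
  Treatment, Incorrect: 64×71/104 = 43.692
Contributions (O − E)²/E:
  (7 − 12.692)²/12.692 = 2.5527
  (33 − 27.308)²/27.308 = 1.1864
  (26 − 20.308)²/20.308 = 1.5954
  (38 − 43.692)²/43.692 = 0.7415
χ² = 2.5527 + 1.1864 + 1.5954 + 0.7415 = 6.08
df = (2−1)(2−1) = 1. Since 6.08 > 3.841, reject the null hypothesis of independence at α = 0.05.

6.08; reject H₀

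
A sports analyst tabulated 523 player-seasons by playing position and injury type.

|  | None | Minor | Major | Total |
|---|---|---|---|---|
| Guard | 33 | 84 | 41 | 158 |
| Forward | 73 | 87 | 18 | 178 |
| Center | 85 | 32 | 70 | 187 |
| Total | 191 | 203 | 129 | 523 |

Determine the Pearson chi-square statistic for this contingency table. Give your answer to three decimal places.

Grand total N = 523.
Expected counts (row total × column total / N):
  Guard, None: 158×191/523 = 57.7017
  Guard, Minor: 158×203/523 = 61.3270
  Guard, Major: 158×129/523 = 38.9713
  Forward, None: 178×191/523 = 65.0057
  Forward, Minor: 178×203/523 = 69.0899
  Forward, Major: 178×129/523 = 43.9044
  Center, None: 187×191/523 = 68.2925
  Center, Minor: 187×203/523 = 72.5832
  Center, Major: 187×129/523 = 46.1243
Contributions (O − E)²/E:
  (33 − 57.7017)²/57.7017 = 10.5746
  (84 − 61.3270)²/61.3270 = 8.3824
  (41 − 38.9713)²/38.9713 = 0.1056
  (73 − 65.0057)²/65.0057 = 0.9831
  (87 − 69.0899)²/69.0899 = 4.6428
  (18 − 43.9044)²/43.9044 = 15.2841
  (85 − 68.2925)²/68.2925 = 4.0874
  (32 − 72.5832)²/72.5832 = 22.6911
  (70 − 46.1243)²/46.1243 = 12.3590
χ² = 10.5746 + 8.3824 + 0.1056 + 0.9831 + 4.6428 + 15.2841 + 4.0874 + 22.6911 + 12.3590 = 79.110

79.110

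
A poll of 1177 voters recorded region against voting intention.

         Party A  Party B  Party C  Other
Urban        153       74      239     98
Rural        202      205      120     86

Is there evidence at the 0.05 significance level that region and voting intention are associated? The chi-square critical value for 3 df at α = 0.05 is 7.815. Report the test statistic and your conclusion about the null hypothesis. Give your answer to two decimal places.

106.65; reject H₀

Row totals: 564, 613. Column totals: 355, 279, 359, 184. Grand total N = 1177.
Expected counts (row total × column total / N):
  Urban, Party A: 564×355/1177 = 170.1105
  Urban, Party B: 564×279/1177 = 133.6924
  Urban, Party C: 564×359/1177 = 172.0272
  Urban, Other: 564×184/1177 = 88.1699
  Rural, Party A: 613×355/1177 = 184.8895
  Rural, Party B: 613×279/1177 = 145.3076
  Rural, Party C: 613×359/1177 = 186.9728
  Rural, Other: 613×184/1177 = 95.8301
Contributions (O − E)²/E:
  (153 − 170.1105)²/170.1105 = 1.7211
  (74 − 133.6924)²/133.6924 = 26.6521
  (239 − 172.0272)²/172.0272 = 26.0735
  (98 − 88.1699)²/88.1699 = 1.0960
  (202 − 184.8895)²/184.8895 = 1.5835
  (205 − 145.3076)²/145.3076 = 24.5217
  (120 − 186.9728)²/186.9728 = 23.9894
  (86 − 95.8301)²/95.8301 = 1.0084
χ² = 1.7211 + 26.6521 + 26.0735 + 1.0960 + 1.5835 + 24.5217 + 23.9894 + 1.0084 = 106.65
df = (2−1)(4−1) = 3. Since 106.65 > 7.815, reject the null hypothesis of independence at α = 0.05.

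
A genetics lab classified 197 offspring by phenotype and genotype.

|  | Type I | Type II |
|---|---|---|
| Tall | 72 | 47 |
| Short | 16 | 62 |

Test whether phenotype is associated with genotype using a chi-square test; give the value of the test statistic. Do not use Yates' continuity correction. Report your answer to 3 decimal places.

Row totals: 119, 78. Column totals: 88, 109. Grand total N = 197.
Expected counts (row total × column total / N):
  Tall, Type I: 119×88/197 = 53.1574
  Tall, Type II: 119×109/197 = 65.8426
  Short, Type I: 78×88/197 = 34.8426
  Short, Type II: 78×109/197 = 43.1574
Contributions (O − E)²/E:
  (72 − 53.1574)²/53.1574 = 6.6791
  (47 − 65.8426)²/65.8426 = 5.3923
  (16 − 34.8426)²/34.8426 = 10.1899
  (62 − 43.1574)²/43.1574 = 8.2267
χ² = 6.6791 + 5.3923 + 10.1899 + 8.2267 = 30.488

30.488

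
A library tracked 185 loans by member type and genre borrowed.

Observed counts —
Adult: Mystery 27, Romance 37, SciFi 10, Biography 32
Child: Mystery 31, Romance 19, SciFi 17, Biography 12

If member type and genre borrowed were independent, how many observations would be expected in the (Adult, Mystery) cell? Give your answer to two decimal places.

33.23

Row total (Adult) = 106; column total (Mystery) = 58; grand total N = 185.
Expected count = (row total × column total) / N = 106 × 58 / 185 = 33.23.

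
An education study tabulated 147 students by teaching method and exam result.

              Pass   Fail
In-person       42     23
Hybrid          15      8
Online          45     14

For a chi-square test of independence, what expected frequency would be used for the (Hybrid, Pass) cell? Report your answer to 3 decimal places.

Row total (Hybrid) = 23; column total (Pass) = 102; grand total N = 147.
Expected count = (row total × column total) / N = 23 × 102 / 147 = 15.959.

15.959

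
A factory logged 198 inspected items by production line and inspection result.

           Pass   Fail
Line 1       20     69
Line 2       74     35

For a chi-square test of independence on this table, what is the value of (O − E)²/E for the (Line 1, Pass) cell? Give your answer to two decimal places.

Row total (Line 1) = 89; column total (Pass) = 94; N = 198.
Expected count E = 89 × 94 / 198 = 42.253.
Contribution = (O − E)²/E = (20 − 42.253)² / 42.253 = 11.72.

11.72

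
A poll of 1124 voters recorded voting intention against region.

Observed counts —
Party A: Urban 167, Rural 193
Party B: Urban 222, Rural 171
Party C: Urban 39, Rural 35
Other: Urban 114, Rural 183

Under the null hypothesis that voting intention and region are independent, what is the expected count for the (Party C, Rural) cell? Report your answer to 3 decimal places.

38.317

Row total (Party C) = 74; column total (Rural) = 582; grand total N = 1124.
Expected count = (row total × column total) / N = 74 × 582 / 1124 = 38.317.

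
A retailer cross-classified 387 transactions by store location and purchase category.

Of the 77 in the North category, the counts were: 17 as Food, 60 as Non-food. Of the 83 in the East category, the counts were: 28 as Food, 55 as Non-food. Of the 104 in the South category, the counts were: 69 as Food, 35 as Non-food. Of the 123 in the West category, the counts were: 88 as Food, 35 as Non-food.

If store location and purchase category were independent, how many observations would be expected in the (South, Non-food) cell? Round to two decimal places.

Row total (South) = 104; column total (Non-food) = 185; grand total N = 387.
Expected count = (row total × column total) / N = 104 × 185 / 387 = 49.72.

49.72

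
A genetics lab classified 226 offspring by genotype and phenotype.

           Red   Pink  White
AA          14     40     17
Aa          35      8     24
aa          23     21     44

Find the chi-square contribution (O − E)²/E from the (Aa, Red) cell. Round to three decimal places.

Row total (Aa) = 67; column total (Red) = 72; N = 226.
Expected count E = 67 × 72 / 226 = 21.3451.
Contribution = (O − E)²/E = (35 − 21.3451)² / 21.3451 = 8.735.

8.735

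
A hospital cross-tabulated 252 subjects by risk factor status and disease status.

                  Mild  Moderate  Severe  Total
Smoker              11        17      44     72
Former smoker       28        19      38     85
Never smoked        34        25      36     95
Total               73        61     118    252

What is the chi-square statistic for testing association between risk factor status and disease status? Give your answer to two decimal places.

Grand total N = 252.
Expected counts (row total × column total / N):
  Smoker, Mild: 72×73/252 = 20.857
  Smoker, Moderate: 72×61/252 = 17.429
  Smoker, Severe: 72×118/252 = 33.714
  Former smoker, Mild: 85×73/252 = 24.623
  Former smoker, Moderate: 85×61/252 = 20.575
  Former smoker, Severe: 85×118/252 = 39.802
  Never smoked, Mild: 95×73/252 = 27.520
  Never smoked, Moderate: 95×61/252 = 22.996
  Never smoked, Severe: 95×118/252 = 44.484
Contributions (O − E)²/E:
  (11 − 20.857)²/20.857 = 4.6584
  (17 − 17.429)²/17.429 = 0.0106
  (44 − 33.714)²/33.714 = 3.1382
  (28 − 24.623)²/24.623 = 0.4631
  (19 − 20.575)²/20.575 = 0.1206
  (38 − 39.802)²/39.802 = 0.0816
  (34 − 27.520)²/27.520 = 1.5258
  (25 − 22.996)²/22.996 = 0.1746
  (36 − 44.484)²/44.484 = 1.6181
χ² = 4.6584 + 0.0106 + 3.1382 + 0.4631 + 0.1206 + 0.0816 + 1.5258 + 0.1746 + 1.6181 = 11.79

11.79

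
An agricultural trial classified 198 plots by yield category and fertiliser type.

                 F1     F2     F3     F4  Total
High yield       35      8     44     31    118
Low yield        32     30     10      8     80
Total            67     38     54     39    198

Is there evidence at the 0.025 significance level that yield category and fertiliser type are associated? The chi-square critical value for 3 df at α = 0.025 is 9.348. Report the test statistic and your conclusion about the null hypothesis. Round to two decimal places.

42.10; reject H₀

Grand total N = 198.
Expected counts (row total × column total / N):
  High yield, F1: 118×67/198 = 39.929
  High yield, F2: 118×38/198 = 22.646
  High yield, F3: 118×54/198 = 32.182
  High yield, F4: 118×39/198 = 23.242
  Low yield, F1: 80×67/198 = 27.071
  Low yield, F2: 80×38/198 = 15.354
  Low yield, F3: 80×54/198 = 21.818
  Low yield, F4: 80×39/198 = 15.758
Contributions (O − E)²/E:
  (35 − 39.929)²/39.929 = 0.6085
  (8 − 22.646)²/22.646 = 9.4721
  (44 − 32.182)²/32.182 = 4.3399
  (31 − 23.242)²/23.242 = 2.5896
  (32 − 27.071)²/27.071 = 0.8975
  (30 − 15.354)²/15.354 = 13.9706
  (10 − 21.818)²/21.818 = 6.4014
  (8 − 15.758)²/15.758 = 3.8194
χ² = 0.6085 + 9.4721 + 4.3399 + 2.5896 + 0.8975 + 13.9706 + 6.4014 + 3.8194 = 42.10
df = (2−1)(4−1) = 3. Since 42.10 > 9.348, reject the null hypothesis of independence at α = 0.025.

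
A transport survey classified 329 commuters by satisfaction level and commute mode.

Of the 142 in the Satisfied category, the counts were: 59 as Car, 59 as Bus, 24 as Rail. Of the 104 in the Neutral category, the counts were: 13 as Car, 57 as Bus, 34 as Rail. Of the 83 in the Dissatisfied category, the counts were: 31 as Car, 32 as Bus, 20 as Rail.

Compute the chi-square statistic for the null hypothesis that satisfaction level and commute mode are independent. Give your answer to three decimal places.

27.163

Row totals: 142, 104, 83. Column totals: 103, 148, 78. Grand total N = 329.
Expected counts (row total × column total / N):
  Satisfied, Car: 142×103/329 = 44.4559
  Satisfied, Bus: 142×148/329 = 63.8784
  Satisfied, Rail: 142×78/329 = 33.6657
  Neutral, Car: 104×103/329 = 32.5593
  Neutral, Bus: 104×148/329 = 46.7842
  Neutral, Rail: 104×78/329 = 24.6565
  Dissatisfied, Car: 83×103/329 = 25.9848
  Dissatisfied, Bus: 83×148/329 = 37.3374
  Dissatisfied, Rail: 83×78/329 = 19.6778
Contributions (O − E)²/E:
  (59 − 44.4559)²/44.4559 = 4.7582
  (59 − 63.8784)²/63.8784 = 0.3726
  (24 − 33.6657)²/33.6657 = 2.7751
  (13 − 32.5593)²/32.5593 = 11.7498
  (57 − 46.7842)²/46.7842 = 2.2307
  (34 − 24.6565)²/24.6565 = 3.5407
  (31 − 25.9848)²/25.9848 = 0.9680
  (32 − 37.3374)²/37.3374 = 0.7630
  (20 − 19.6778)²/19.6778 = 0.0053
χ² = 4.7582 + 0.3726 + 2.7751 + 11.7498 + 2.2307 + 3.5407 + 0.9680 + 0.7630 + 0.0053 = 27.163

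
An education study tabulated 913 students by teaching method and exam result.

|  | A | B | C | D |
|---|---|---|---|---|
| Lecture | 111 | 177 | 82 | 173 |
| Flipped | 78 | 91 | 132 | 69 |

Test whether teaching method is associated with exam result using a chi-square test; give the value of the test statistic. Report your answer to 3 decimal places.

Row totals: 543, 370. Column totals: 189, 268, 214, 242. Grand total N = 913.
Expected counts (row total × column total / N):
  Lecture, A: 543×189/913 = 112.4064
  Lecture, B: 543×268/913 = 159.3910
  Lecture, C: 543×214/913 = 127.2749
  Lecture, D: 543×242/913 = 143.9277
  Flipped, A: 370×189/913 = 76.5936
  Flipped, B: 370×268/913 = 108.6090
  Flipped, C: 370×214/913 = 86.7251
  Flipped, D: 370×242/913 = 98.0723
Contributions (O − E)²/E:
  (111 − 112.4064)²/112.4064 = 0.0176
  (177 − 159.3910)²/159.3910 = 1.9454
  (82 − 127.2749)²/127.2749 = 16.1054
  (173 − 143.9277)²/143.9277 = 5.8724
  (78 − 76.5936)²/76.5936 = 0.0258
  (91 − 108.6090)²/108.6090 = 2.8550
  (132 − 86.7251)²/86.7251 = 23.6358
  (69 − 98.0723)²/98.0723 = 8.6181
χ² = 0.0176 + 1.9454 + 16.1054 + 5.8724 + 0.0258 + 2.8550 + 23.6358 + 8.6181 = 59.076

59.076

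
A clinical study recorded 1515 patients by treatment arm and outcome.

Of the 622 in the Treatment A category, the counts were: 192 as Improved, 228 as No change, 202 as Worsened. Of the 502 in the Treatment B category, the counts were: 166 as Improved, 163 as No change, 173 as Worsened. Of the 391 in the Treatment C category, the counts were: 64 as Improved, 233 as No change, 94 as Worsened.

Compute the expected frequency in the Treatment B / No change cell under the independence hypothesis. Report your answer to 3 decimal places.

206.764

Row total (Treatment B) = 502; column total (No change) = 624; grand total N = 1515.
Expected count = (row total × column total) / N = 502 × 624 / 1515 = 206.764.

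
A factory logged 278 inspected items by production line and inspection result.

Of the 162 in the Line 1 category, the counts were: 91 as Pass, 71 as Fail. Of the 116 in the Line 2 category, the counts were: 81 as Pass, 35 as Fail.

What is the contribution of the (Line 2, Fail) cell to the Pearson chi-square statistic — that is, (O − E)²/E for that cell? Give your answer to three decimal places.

Row total (Line 2) = 116; column total (Fail) = 106; N = 278.
Expected count E = 116 × 106 / 278 = 44.2302.
Contribution = (O − E)²/E = (35 − 44.2302)² / 44.2302 = 1.926.

1.926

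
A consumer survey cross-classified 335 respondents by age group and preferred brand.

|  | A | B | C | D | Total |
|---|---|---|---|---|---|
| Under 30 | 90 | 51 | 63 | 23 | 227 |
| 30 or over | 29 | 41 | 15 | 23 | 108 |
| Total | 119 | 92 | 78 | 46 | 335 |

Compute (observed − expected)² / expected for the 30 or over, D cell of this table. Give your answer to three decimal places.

Row total (30 or over) = 108; column total (D) = 46; N = 335.
Expected count E = 108 × 46 / 335 = 14.82985.
Contribution = (O − E)²/E = (23 − 14.82985)² / 14.82985 = 4.501.

4.501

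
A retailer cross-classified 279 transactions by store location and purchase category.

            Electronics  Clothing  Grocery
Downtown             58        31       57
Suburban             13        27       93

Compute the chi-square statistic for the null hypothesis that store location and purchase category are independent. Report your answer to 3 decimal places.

36.911

Row totals: 146, 133. Column totals: 71, 58, 150. Grand total N = 279.
Expected counts (row total × column total / N):
  Downtown, Electronics: 146×71/279 = 37.1541
  Downtown, Clothing: 146×58/279 = 30.3513
  Downtown, Grocery: 146×150/279 = 78.4946
  Suburban, Electronics: 133×71/279 = 33.8459
  Suburban, Clothing: 133×58/279 = 27.6487
  Suburban, Grocery: 133×150/279 = 71.5054
Contributions (O − E)²/E:
  (58 − 37.1541)²/37.1541 = 11.6959
  (31 − 30.3513)²/30.3513 = 0.0139
  (57 − 78.4946)²/78.4946 = 5.8860
  (13 − 33.8459)²/33.8459 = 12.8391
  (27 − 27.6487)²/27.6487 = 0.0152
  (93 − 71.5054)²/71.5054 = 6.4613
χ² = 11.6959 + 0.0139 + 5.8860 + 12.8391 + 0.0152 + 6.4613 = 36.911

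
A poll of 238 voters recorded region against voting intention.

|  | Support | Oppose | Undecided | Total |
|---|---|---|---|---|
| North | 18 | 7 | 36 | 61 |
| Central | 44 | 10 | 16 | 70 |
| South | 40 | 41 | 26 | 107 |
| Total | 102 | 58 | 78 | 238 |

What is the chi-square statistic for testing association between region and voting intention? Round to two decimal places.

Grand total N = 238.
Expected counts (row total × column total / N):
  North, Support: 61×102/238 = 26.1429
  North, Oppose: 61×58/238 = 14.8655
  North, Undecided: 61×78/238 = 19.9916
  Central, Support: 70×102/238 = 30.0000
  Central, Oppose: 70×58/238 = 17.0588
  Central, Undecided: 70×78/238 = 22.9412
  South, Support: 107×102/238 = 45.8571
  South, Oppose: 107×58/238 = 26.0756
  South, Undecided: 107×78/238 = 35.0672
Contributions (O − E)²/E:
  (18 − 26.1429)²/26.1429 = 2.5363
  (7 − 14.8655)²/14.8655 = 4.1617
  (36 − 19.9916)²/19.9916 = 12.8188
  (44 − 30.0000)²/30.0000 = 6.5333
  (10 − 17.0588)²/17.0588 = 2.9209
  (16 − 22.9412)²/22.9412 = 2.1002
  (40 − 45.8571)²/45.8571 = 0.7481
  (41 − 26.0756)²/26.0756 = 8.5420
  (26 − 35.0672)²/35.0672 = 2.3445
χ² = 2.5363 + 4.1617 + 12.8188 + 6.5333 + 2.9209 + 2.1002 + 0.7481 + 8.5420 + 2.3445 = 42.71

42.71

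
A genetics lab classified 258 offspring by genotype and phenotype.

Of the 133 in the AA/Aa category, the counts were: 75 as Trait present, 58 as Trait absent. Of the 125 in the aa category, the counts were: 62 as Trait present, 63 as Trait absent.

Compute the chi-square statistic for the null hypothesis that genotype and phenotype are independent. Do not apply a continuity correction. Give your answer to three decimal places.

1.193

Row totals: 133, 125. Column totals: 137, 121. Grand total N = 258.
Expected counts (row total × column total / N):
  AA/Aa, Trait present: 133×137/258 = 70.6240
  AA/Aa, Trait absent: 133×121/258 = 62.3760
  aa, Trait present: 125×137/258 = 66.3760
  aa, Trait absent: 125×121/258 = 58.6240
Contributions (O − E)²/E:
  (75 − 70.6240)²/70.6240 = 0.2711
  (58 − 62.3760)²/62.3760 = 0.3070
  (62 − 66.3760)²/66.3760 = 0.2885
  (63 − 58.6240)²/58.6240 = 0.3266
χ² = 0.2711 + 0.3070 + 0.2885 + 0.3266 = 1.193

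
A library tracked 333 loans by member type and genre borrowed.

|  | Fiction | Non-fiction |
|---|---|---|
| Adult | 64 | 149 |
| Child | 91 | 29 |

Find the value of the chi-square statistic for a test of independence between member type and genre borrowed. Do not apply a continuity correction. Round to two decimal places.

64.67

Row totals: 213, 120. Column totals: 155, 178. Grand total N = 333.
Expected counts (row total × column total / N):
  Adult, Fiction: 213×155/333 = 99.144
  Adult, Non-fiction: 213×178/333 = 113.856
  Child, Fiction: 120×155/333 = 55.856
  Child, Non-fiction: 120×178/333 = 64.144
Contributions (O − E)²/E:
  (64 − 99.144)²/99.144 = 12.4576
  (149 − 113.856)²/113.856 = 10.8479
  (91 − 55.856)²/55.856 = 22.1122
  (29 − 64.144)²/64.144 = 19.2551
χ² = 12.4576 + 10.8479 + 22.1122 + 19.2551 = 64.67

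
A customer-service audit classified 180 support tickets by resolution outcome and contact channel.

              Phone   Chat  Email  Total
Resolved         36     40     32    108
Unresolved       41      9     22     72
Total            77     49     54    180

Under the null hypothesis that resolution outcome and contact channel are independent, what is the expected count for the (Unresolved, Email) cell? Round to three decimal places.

21.600

Row total (Unresolved) = 72; column total (Email) = 54; grand total N = 180.
Expected count = (row total × column total) / N = 72 × 54 / 180 = 21.600.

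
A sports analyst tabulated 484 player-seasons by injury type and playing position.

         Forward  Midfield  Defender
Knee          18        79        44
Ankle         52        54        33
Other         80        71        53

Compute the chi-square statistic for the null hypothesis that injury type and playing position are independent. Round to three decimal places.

Row totals: 141, 139, 204. Column totals: 150, 204, 130. Grand total N = 484.
Expected counts (row total × column total / N):
  Knee, Forward: 141×150/484 = 43.6983
  Knee, Midfield: 141×204/484 = 59.4298
  Knee, Defender: 141×130/484 = 37.8719
  Ankle, Forward: 139×150/484 = 43.0785
  Ankle, Midfield: 139×204/484 = 58.5868
  Ankle, Defender: 139×130/484 = 37.3347
  Other, Forward: 204×150/484 = 63.2231
  Other, Midfield: 204×204/484 = 85.9835
  Other, Defender: 204×130/484 = 54.7934
Contributions (O − E)²/E:
  (18 − 43.6983)²/43.6983 = 15.1128
  (79 − 59.4298)²/59.4298 = 6.4445
  (44 − 37.8719)²/37.8719 = 0.9916
  (52 − 43.0785)²/43.0785 = 1.8476
  (54 − 58.5868)²/58.5868 = 0.3591
  (33 − 37.3347)²/37.3347 = 0.5033
  (80 − 63.2231)²/63.2231 = 4.4519
  (71 − 85.9835)²/85.9835 = 2.6110
  (53 − 54.7934)²/54.7934 = 0.0587
χ² = 15.1128 + 6.4445 + 0.9916 + 1.8476 + 0.3591 + 0.5033 + 4.4519 + 2.6110 + 0.0587 = 32.381

32.381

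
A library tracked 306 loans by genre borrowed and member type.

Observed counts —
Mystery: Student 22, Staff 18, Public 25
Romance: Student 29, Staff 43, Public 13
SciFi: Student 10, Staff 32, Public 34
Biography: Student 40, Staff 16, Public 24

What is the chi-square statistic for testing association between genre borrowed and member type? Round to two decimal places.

Row totals: 65, 85, 76, 80. Column totals: 101, 109, 96. Grand total N = 306.
Expected counts (row total × column total / N):
  Mystery, Student: 65×101/306 = 21.454
  Mystery, Staff: 65×109/306 = 23.154
  Mystery, Public: 65×96/306 = 20.392
  Romance, Student: 85×101/306 = 28.056
  Romance, Staff: 85×109/306 = 30.278
  Romance, Public: 85×96/306 = 26.667
  SciFi, Student: 76×101/306 = 25.085
  SciFi, Staff: 76×109/306 = 27.072
  SciFi, Public: 76×96/306 = 23.843
  Biography, Student: 80×101/306 = 26.405
  Biography, Staff: 80×109/306 = 28.497
  Biography, Public: 80×96/306 = 25.098
Contributions (O − E)²/E:
  (22 − 21.454)²/21.454 = 0.0139
  (18 − 23.154)²/23.154 = 1.1473
  (25 − 20.392)²/20.392 = 1.0413
  (29 − 28.056)²/28.056 = 0.0318
  (43 − 30.278)²/30.278 = 5.3454
  (13 − 26.667)²/26.667 = 7.0044
  (10 − 25.085)²/25.085 = 9.0714
  (32 − 27.072)²/27.072 = 0.8971
  (34 − 23.843)²/23.843 = 4.3268
  (40 − 26.405)²/26.405 = 6.9996
  (16 − 28.497)²/28.497 = 5.4804
  (24 − 25.098)²/25.098 = 0.0480
χ² = 0.0139 + 1.1473 + 1.0413 + 0.0318 + 5.3454 + 7.0044 + 9.0714 + 0.8971 + 4.3268 + 6.9996 + 5.4804 + 0.0480 = 41.41

41.41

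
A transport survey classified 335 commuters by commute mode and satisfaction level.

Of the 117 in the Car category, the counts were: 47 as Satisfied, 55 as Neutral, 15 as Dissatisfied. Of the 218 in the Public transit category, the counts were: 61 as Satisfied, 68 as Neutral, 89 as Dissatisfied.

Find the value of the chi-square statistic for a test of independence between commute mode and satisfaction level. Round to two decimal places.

Row totals: 117, 218. Column totals: 108, 123, 104. Grand total N = 335.
Expected counts (row total × column total / N):
  Car, Satisfied: 117×108/335 = 37.719
  Car, Neutral: 117×123/335 = 42.958
  Car, Dissatisfied: 117×104/335 = 36.322
  Public transit, Satisfied: 218×108/335 = 70.281
  Public transit, Neutral: 218×123/335 = 80.042
  Public transit, Dissatisfied: 218×104/335 = 67.678
Contributions (O − E)²/E:
  (47 − 37.719)²/37.719 = 2.2836
  (55 − 42.958)²/42.958 = 3.3756
  (15 − 36.322)²/36.322 = 12.5166
  (61 − 70.281)²/70.281 = 1.2256
  (68 − 80.042)²/80.042 = 1.8117
  (89 − 67.678)²/67.678 = 6.7175
χ² = 2.2836 + 3.3756 + 12.5166 + 1.2256 + 1.8117 + 6.7175 = 27.93

27.93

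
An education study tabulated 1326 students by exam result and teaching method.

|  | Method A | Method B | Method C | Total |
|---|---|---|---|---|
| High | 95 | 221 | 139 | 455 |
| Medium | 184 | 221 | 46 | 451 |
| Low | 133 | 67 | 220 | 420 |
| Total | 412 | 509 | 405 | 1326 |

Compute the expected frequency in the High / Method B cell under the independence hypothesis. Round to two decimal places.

Row total (High) = 455; column total (Method B) = 509; grand total N = 1326.
Expected count = (row total × column total) / N = 455 × 509 / 1326 = 174.66.

174.66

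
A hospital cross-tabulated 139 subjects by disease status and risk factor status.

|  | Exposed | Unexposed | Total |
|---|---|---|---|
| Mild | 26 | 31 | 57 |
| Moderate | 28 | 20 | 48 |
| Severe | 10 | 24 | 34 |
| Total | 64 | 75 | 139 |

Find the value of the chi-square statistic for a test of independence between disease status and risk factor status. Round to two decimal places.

6.71

Grand total N = 139.
Expected counts (row total × column total / N):
  Mild, Exposed: 57×64/139 = 26.245
  Mild, Unexposed: 57×75/139 = 30.755
  Moderate, Exposed: 48×64/139 = 22.101
  Moderate, Unexposed: 48×75/139 = 25.899
  Severe, Exposed: 34×64/139 = 15.655
  Severe, Unexposed: 34×75/139 = 18.345
Contributions (O − E)²/E:
  (26 − 26.245)²/26.245 = 0.0023
  (31 − 30.755)²/30.755 = 0.0020
  (28 − 22.101)²/22.101 = 1.5745
  (20 − 25.899)²/25.899 = 1.3436
  (10 − 15.655)²/15.655 = 2.0427
  (24 − 18.345)²/18.345 = 1.7432
χ² = 0.0023 + 0.0020 + 1.5745 + 1.3436 + 2.0427 + 1.7432 = 6.71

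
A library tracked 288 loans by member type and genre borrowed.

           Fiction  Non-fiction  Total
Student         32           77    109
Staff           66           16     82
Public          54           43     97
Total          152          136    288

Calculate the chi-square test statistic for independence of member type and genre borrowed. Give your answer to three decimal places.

49.577

Grand total N = 288.
Expected counts (row total × column total / N):
  Student, Fiction: 109×152/288 = 57.5278
  Student, Non-fiction: 109×136/288 = 51.4722
  Staff, Fiction: 82×152/288 = 43.2778
  Staff, Non-fiction: 82×136/288 = 38.7222
  Public, Fiction: 97×152/288 = 51.1944
  Public, Non-fiction: 97×136/288 = 45.8056
Contributions (O − E)²/E:
  (32 − 57.5278)²/57.5278 = 11.3279
  (77 − 51.4722)²/51.4722 = 12.6606
  (66 − 43.2778)²/43.2778 = 11.9299
  (16 − 38.7222)²/38.7222 = 13.3334
  (54 − 51.1944)²/51.1944 = 0.1538
  (43 − 45.8056)²/45.8056 = 0.1718
χ² = 11.3279 + 12.6606 + 11.9299 + 13.3334 + 0.1538 + 0.1718 = 49.577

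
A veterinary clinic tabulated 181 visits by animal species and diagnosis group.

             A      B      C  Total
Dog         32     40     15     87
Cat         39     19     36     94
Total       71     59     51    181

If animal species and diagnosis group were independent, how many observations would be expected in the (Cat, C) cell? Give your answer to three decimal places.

26.486

Row total (Cat) = 94; column total (C) = 51; grand total N = 181.
Expected count = (row total × column total) / N = 94 × 51 / 181 = 26.486.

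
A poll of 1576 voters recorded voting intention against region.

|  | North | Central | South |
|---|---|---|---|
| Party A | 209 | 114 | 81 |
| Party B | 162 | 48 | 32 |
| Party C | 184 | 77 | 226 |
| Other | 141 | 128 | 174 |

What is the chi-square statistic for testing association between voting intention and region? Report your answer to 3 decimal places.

158.603

Row totals: 404, 242, 487, 443. Column totals: 696, 367, 513. Grand total N = 1576.
Expected counts (row total × column total / N):
  Party A, North: 404×696/1576 = 178.4162
  Party A, Central: 404×367/1576 = 94.0787
  Party A, South: 404×513/1576 = 131.5051
  Party B, North: 242×696/1576 = 106.8731
  Party B, Central: 242×367/1576 = 56.3541
  Party B, South: 242×513/1576 = 78.7728
  Party C, North: 487×696/1576 = 215.0711
  Party C, Central: 487×367/1576 = 113.4067
  Party C, South: 487×513/1576 = 158.5222
  Other, North: 443×696/1576 = 195.6396
  Other, Central: 443×367/1576 = 103.1605
  Other, South: 443×513/1576 = 144.1999
Contributions (O − E)²/E:
  (209 − 178.4162)²/178.4162 = 5.2426
  (114 − 94.0787)²/94.0787 = 4.2184
  (81 − 131.5051)²/131.5051 = 19.3967
  (162 − 106.8731)²/106.8731 = 28.4354
  (48 − 56.3541)²/56.3541 = 1.2384
  (32 − 78.7728)²/78.7728 = 27.7722
  (184 − 215.0711)²/215.0711 = 4.4888
  (77 − 113.4067)²/113.4067 = 11.6876
  (226 − 158.5222)²/158.5222 = 28.7231
  (141 − 195.6396)²/195.6396 = 15.2601
  (128 − 103.1605)²/103.1605 = 5.9810
  (174 − 144.1999)²/144.1999 = 6.1584
χ² = 5.2426 + 4.2184 + 19.3967 + 28.4354 + 1.2384 + 27.7722 + 4.4888 + 11.6876 + 28.7231 + 15.2601 + 5.9810 + 6.1584 = 158.603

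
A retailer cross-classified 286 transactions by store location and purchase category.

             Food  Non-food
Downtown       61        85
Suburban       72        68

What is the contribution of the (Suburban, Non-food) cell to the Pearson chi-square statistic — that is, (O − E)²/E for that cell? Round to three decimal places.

0.635

Row total (Suburban) = 140; column total (Non-food) = 153; N = 286.
Expected count E = 140 × 153 / 286 = 74.8951.
Contribution = (O − E)²/E = (68 − 74.8951)² / 74.8951 = 0.635.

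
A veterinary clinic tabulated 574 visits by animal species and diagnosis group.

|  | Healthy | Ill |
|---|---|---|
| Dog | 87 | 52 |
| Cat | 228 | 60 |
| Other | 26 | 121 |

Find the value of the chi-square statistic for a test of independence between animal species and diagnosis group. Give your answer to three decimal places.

153.315

Row totals: 139, 288, 147. Column totals: 341, 233. Grand total N = 574.
Expected counts (row total × column total / N):
  Dog, Healthy: 139×341/574 = 82.5767
  Dog, Ill: 139×233/574 = 56.4233
  Cat, Healthy: 288×341/574 = 171.0941
  Cat, Ill: 288×233/574 = 116.9059
  Other, Healthy: 147×341/574 = 87.3293
  Other, Ill: 147×233/574 = 59.6707
Contributions (O − E)²/E:
  (87 − 82.5767)²/82.5767 = 0.2369
  (52 − 56.4233)²/56.4233 = 0.3468
  (228 − 171.0941)²/171.0941 = 18.9269
  (60 − 116.9059)²/116.9059 = 27.6999
  (26 − 87.3293)²/87.3293 = 43.0701
  (121 − 59.6707)²/59.6707 = 63.0340
χ² = 0.2369 + 0.3468 + 18.9269 + 27.6999 + 43.0701 + 63.0340 = 153.315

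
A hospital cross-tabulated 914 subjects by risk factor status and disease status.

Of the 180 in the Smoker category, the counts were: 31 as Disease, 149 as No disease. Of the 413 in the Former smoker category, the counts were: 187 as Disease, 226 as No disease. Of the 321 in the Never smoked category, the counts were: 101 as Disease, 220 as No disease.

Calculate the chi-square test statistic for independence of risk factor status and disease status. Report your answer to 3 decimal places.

Row totals: 180, 413, 321. Column totals: 319, 595. Grand total N = 914.
Expected counts (row total × column total / N):
  Smoker, Disease: 180×319/914 = 62.8228
  Smoker, No disease: 180×595/914 = 117.1772
  Former smoker, Disease: 413×319/914 = 144.1433
  Former smoker, No disease: 413×595/914 = 268.8567
  Never smoked, Disease: 321×319/914 = 112.0339
  Never smoked, No disease: 321×595/914 = 208.9661
Contributions (O − E)²/E:
  (31 − 62.8228)²/62.8228 = 16.1198
  (149 − 117.1772)²/117.1772 = 8.6424
  (187 − 144.1433)²/144.1433 = 12.7422
  (226 − 268.8567)²/268.8567 = 6.8315
  (101 − 112.0339)²/112.0339 = 1.0867
  (220 − 208.9661)²/208.9661 = 0.5826
χ² = 16.1198 + 8.6424 + 12.7422 + 6.8315 + 1.0867 + 0.5826 = 46.005

46.005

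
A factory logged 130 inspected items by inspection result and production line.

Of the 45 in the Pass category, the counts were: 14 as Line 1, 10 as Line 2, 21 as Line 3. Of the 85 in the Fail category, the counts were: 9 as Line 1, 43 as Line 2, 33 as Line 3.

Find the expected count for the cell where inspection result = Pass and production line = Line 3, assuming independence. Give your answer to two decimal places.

18.69

Row total (Pass) = 45; column total (Line 3) = 54; grand total N = 130.
Expected count = (row total × column total) / N = 45 × 54 / 130 = 18.69.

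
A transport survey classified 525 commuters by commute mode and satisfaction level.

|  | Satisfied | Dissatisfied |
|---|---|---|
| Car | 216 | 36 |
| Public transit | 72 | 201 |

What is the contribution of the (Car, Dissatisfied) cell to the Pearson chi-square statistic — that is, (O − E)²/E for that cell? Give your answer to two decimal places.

53.15

Row total (Car) = 252; column total (Dissatisfied) = 237; N = 525.
Expected count E = 252 × 237 / 525 = 113.760.
Contribution = (O − E)²/E = (36 − 113.760)² / 113.760 = 53.15.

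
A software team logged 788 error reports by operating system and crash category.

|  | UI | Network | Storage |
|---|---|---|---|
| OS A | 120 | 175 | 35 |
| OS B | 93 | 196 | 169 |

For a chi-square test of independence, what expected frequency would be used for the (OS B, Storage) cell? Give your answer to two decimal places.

118.57

Row total (OS B) = 458; column total (Storage) = 204; grand total N = 788.
Expected count = (row total × column total) / N = 458 × 204 / 788 = 118.57.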